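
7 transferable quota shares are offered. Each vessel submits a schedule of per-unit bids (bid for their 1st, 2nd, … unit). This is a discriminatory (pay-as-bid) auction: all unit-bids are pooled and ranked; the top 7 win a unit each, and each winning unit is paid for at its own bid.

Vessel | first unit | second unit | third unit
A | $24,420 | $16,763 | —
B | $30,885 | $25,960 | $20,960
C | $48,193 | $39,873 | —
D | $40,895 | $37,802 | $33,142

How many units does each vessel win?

B 2, C 2, D 3

All unit-bids, highest first — top 7: 48,193 (C-1), 40,895 (D-1), 39,873 (C-2), 37,802 (D-2), 33,142 (D-3), 30,885 (B-1), 25,960 (B-2)
Next rejected bid: $24,420 (not a price — pay-as-bid).
Allocation: B 2, C 2, D 3.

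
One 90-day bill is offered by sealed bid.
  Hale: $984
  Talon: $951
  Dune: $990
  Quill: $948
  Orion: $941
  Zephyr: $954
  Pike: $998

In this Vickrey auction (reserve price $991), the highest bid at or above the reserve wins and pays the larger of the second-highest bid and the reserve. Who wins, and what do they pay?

Pike pays $991

Rule: the highest bid at or above the reserve wins and pays the larger of the second-highest bid and the reserve.
Sorting bids: 998 (Pike) > 990 (Dune) > 984 (Hale) > 954 (Zephyr) > 951 (Talon) > 948 (Quill) > …
Pike has the top bid at or above the reserve ($998).
max(second-highest $990, reserve $991) = $991.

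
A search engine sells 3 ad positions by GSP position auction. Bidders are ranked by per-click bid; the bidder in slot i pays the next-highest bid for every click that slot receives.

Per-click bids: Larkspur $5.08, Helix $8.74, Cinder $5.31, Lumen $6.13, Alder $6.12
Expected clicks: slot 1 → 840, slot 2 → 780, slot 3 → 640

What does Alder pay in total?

Sorting advertisers: $8.74 (Helix) > $6.13 (Lumen) > $6.12 (Alder) > $5.31 (Cinder) > …
Alder holds slot 3 → pays next bid $5.31 × 640 clicks = $3398.40.

Alder pays $3398.40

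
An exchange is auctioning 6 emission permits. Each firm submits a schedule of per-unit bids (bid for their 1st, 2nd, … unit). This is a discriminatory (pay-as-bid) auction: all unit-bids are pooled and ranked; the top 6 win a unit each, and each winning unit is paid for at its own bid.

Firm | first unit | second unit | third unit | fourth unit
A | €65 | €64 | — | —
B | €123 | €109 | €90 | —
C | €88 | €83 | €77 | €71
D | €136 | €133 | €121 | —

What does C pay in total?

All unit-bids, highest first — top 6: 136 (D-1), 133 (D-2), 123 (B-1), 121 (D-3), 109 (B-2), 90 (B-3)
Next rejected bid: €88 (not a price — pay-as-bid).
C wins no units.

C pays €0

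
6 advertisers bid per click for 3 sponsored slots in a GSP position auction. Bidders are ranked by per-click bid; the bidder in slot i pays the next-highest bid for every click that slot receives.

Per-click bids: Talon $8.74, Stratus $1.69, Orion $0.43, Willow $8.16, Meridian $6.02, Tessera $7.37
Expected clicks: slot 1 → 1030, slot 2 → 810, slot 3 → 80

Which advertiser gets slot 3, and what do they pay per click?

Ranked by bid: $8.74 (Talon) > $8.16 (Willow) > $7.37 (Tessera) > $6.02 (Meridian) > …
Slot 3 goes to the third-ranked bidder, Tessera, who pays the next bid down: $6.02/click.

Tessera; $6.02 per click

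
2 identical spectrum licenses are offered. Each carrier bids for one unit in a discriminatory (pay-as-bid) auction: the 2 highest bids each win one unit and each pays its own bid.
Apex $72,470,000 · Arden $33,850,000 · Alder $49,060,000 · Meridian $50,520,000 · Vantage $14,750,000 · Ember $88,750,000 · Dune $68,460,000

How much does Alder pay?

Alder pays $0

Ordering the bids: 88,750,000 (Ember), 72,470,000 (Apex), 68,460,000 (Dune), 50,520,000 (Meridian), …
The 2 highest are Ember, Apex.
Alder does not win → $0.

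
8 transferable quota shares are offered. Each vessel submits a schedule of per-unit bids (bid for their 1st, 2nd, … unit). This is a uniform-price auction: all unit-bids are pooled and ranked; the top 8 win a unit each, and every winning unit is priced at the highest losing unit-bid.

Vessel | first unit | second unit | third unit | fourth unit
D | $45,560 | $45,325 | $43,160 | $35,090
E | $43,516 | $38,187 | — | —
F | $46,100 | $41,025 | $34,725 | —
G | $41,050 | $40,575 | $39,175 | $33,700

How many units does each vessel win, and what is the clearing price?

D 3, E 1, F 2, G 2; clearing price $39,175

Merging the schedules and taking the best 8: 46,100 (F-1), 45,560 (D-1), 45,325 (D-2), 43,516 (E-1), 43,160 (D-3), 41,050 (G-1), 41,025 (F-2), 40,575 (G-2)
Highest rejected unit-bid = $39,175.
Allocation: D 3, E 1, F 2, G 2.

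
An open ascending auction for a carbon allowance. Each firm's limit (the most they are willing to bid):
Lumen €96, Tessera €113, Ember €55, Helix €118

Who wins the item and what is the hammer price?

Limits in order: 118 (Helix) > 113 (Tessera) > 96 (Lumen) > 55 (Ember)
Bidding ends when Tessera exits at €113; Helix takes it.

Helix wins at €113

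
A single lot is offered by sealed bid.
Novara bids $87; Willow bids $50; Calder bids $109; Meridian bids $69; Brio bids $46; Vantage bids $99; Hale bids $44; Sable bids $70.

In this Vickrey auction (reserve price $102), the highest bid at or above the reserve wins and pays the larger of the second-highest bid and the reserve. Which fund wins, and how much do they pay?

Bids in order: 109 (Calder) > 99 (Vantage) > 87 (Novara) > 70 (Sable) > 69 (Meridian) > 50 (Willow) > …
Calder has the top bid at or above the reserve ($109).
Second-highest bid $99 is below the reserve $102, so the reserve binds → payment $102.

Calder pays $102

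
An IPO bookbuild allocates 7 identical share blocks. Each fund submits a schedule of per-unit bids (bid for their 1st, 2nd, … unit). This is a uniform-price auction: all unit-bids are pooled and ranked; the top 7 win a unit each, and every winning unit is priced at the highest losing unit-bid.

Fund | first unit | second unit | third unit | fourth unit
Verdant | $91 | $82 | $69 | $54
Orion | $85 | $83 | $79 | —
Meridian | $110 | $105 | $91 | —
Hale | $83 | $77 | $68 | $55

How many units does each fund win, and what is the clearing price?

Merging the schedules and taking the best 7: 110 (Meridian-1), 105 (Meridian-2), 91 (Verdant-1), 91 (Meridian-3), 85 (Orion-1), 83 (Orion-2), 83 (Hale-1)
The (k+1)-th unit-bid is $82.
Allocation: Hale 1, Meridian 3, Orion 2, Verdant 1.

Hale 1, Meridian 3, Orion 2, Verdant 1; clearing price $82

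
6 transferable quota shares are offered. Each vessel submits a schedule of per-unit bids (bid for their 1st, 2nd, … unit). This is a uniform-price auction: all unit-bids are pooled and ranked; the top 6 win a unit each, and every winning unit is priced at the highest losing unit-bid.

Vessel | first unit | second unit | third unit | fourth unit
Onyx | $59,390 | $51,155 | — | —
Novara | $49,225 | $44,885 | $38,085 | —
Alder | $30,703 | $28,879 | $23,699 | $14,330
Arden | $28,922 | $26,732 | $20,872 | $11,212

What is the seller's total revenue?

Pooled unit-bids ranked (top 6): 59,390 (Onyx-1), 51,155 (Onyx-2), 49,225 (Novara-1), 44,885 (Novara-2), 38,085 (Novara-3), 30,703 (Alder-1)
Highest rejected unit-bid = $28,922.
Allocation: Alder 1, Novara 3, Onyx 2. Every unit priced at $28,922.
Revenue = 6 × 28,922 = $173,532.

Total revenue: $173,532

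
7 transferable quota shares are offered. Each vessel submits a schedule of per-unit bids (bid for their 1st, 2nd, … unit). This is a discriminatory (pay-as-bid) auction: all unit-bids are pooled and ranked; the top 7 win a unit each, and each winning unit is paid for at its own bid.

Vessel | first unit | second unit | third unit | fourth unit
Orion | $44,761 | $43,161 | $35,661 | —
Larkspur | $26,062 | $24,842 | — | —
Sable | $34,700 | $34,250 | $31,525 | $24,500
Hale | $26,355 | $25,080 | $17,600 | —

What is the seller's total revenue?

All unit-bids, highest first — top 7: 44,761 (Orion-1), 43,161 (Orion-2), 35,661 (Orion-3), 34,700 (Sable-1), 34,250 (Sable-2), 31,525 (Sable-3), 26,355 (Hale-1)
Next rejected bid: $26,062 (not a price — pay-as-bid).
Each winning unit pays its own bid.
Revenue = 44,761 + 43,161 + 35,661 + 34,700 + 34,250 + 31,525 + 26,355 = $250,413.

Total revenue: $250,413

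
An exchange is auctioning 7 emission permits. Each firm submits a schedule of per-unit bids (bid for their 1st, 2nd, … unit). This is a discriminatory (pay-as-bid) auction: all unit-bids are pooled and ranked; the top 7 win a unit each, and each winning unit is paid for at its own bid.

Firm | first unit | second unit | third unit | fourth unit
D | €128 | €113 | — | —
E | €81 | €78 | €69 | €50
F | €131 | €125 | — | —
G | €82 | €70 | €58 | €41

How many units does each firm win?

Merging the schedules and taking the best 7: 131 (F-1), 128 (D-1), 125 (F-2), 113 (D-2), 82 (G-1), 81 (E-1), 78 (E-2)
Next rejected bid: €70 (not a price — pay-as-bid).
Allocation: D 2, E 2, F 2, G 1.

D 2, E 2, F 2, G 1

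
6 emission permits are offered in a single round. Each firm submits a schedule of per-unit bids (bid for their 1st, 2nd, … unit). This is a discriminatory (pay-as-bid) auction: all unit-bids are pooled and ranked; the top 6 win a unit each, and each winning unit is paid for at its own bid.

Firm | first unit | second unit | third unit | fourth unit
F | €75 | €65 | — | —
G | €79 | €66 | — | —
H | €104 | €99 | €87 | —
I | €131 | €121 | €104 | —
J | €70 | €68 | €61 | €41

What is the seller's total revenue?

Total revenue: €646

All unit-bids, highest first — top 6: 131 (I-1), 121 (I-2), 104 (H-1), 104 (I-3), 99 (H-2), 87 (H-3)
Next rejected bid: €79 (not a price — pay-as-bid).
Each winning unit pays its own bid.
Revenue = 131 + 121 + 104 + 104 + 99 + 87 = €646.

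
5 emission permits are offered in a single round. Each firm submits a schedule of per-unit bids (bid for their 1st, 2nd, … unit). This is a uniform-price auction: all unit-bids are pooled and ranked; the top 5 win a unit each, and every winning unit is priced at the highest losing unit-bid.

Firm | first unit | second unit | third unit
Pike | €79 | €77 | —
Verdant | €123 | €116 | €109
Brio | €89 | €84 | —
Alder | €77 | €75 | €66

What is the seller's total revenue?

Merging the schedules and taking the best 5: 123 (Verdant-1), 116 (Verdant-2), 109 (Verdant-3), 89 (Brio-1), 84 (Brio-2)
Highest rejected unit-bid = €79.
Allocation: Brio 2, Verdant 3. Every unit priced at €79.
Revenue = 5 × 79 = €395.

Total revenue: €395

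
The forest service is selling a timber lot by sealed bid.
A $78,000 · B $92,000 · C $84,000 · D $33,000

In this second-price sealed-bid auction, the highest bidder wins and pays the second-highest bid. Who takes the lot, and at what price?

Sorting bids: 92,000 (B) > 84,000 (C) > 78,000 (A) > 33,000 (D)
B wins with the highest bid; price is set by the runner-up at $84,000.

B pays $84,000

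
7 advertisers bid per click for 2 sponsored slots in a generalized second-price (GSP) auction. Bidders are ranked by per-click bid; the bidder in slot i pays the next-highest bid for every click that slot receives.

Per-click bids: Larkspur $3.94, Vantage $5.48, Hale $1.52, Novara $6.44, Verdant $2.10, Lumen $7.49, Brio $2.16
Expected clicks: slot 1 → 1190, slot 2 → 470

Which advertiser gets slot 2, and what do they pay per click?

Sorting advertisers: $7.49 (Lumen) > $6.44 (Novara) > $5.48 (Vantage) > …
Slot 2 goes to the second-ranked bidder, Novara, who pays the next bid down: $5.48/click.

Novara; $5.48 per click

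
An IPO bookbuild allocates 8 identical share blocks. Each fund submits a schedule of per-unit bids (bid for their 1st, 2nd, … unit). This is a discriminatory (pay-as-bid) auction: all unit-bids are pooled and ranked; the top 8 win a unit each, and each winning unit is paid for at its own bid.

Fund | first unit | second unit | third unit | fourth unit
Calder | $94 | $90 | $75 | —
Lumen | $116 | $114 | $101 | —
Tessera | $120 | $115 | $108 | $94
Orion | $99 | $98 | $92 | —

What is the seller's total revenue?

Total revenue: $871

All unit-bids, highest first — top 8: 120 (Tessera-1), 116 (Lumen-1), 115 (Tessera-2), 114 (Lumen-2), 108 (Tessera-3), 101 (Lumen-3), 99 (Orion-1), 98 (Orion-2)
Next rejected bid: $94 (not a price — pay-as-bid).
Each winning unit pays its own bid.
Revenue = 120 + 116 + 115 + 114 + 108 + 101 + 99 + 98 = $871.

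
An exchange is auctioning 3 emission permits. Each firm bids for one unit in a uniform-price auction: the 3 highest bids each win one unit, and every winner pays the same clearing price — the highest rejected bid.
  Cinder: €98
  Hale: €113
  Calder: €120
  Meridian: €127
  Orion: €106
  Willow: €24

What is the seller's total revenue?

Total revenue: €318

Bids ranked high→low: 127 (Meridian), 120 (Calder), 113 (Hale), 106 (Orion), 98 (Cinder), …
Winners (3 units): Meridian, Calder, Hale.
Highest unsuccessful bid: €106 → clearing price.
Total revenue = 3 × €106 = €318.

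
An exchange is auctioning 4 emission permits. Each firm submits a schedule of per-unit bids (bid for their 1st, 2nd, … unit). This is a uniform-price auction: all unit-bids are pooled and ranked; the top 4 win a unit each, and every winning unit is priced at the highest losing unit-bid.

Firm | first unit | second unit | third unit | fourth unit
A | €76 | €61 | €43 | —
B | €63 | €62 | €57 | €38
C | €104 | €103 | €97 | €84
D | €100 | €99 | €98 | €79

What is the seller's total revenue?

Total revenue: €392

Merging the schedules and taking the best 4: 104 (C-1), 103 (C-2), 100 (D-1), 99 (D-2)
Highest rejected unit-bid = €98.
Allocation: C 2, D 2. Every unit priced at €98.
Revenue = 4 × 98 = €392.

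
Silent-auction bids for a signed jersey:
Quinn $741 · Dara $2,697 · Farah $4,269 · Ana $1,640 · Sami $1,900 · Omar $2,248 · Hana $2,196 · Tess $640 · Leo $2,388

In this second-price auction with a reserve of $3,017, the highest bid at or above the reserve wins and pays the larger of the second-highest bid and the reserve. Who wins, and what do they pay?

Sorting bids: 4,269 (Farah) > 2,697 (Dara) > 2,388 (Leo) > 2,248 (Omar) > 2,196 (Hana) > 1,900 (Sami) > …
Highest eligible bid: Farah at $4,269.
Second-highest bid $2,697 is below the reserve $3,017, so the reserve binds → payment $3,017.

Farah pays $3,017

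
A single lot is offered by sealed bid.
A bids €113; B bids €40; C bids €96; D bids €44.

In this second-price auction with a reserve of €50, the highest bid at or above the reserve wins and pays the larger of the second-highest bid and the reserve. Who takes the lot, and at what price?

Second-price auction with a reserve of €50: the highest bid at or above the reserve wins and pays the larger of the second-highest bid and the reserve.
Bids in order: 113 (A) > 96 (C) > 44 (D) > 40 (B)
Highest eligible bid: A at €113.
max(second-highest €96, reserve €50) = €96; the reserve does not bind.

A pays €96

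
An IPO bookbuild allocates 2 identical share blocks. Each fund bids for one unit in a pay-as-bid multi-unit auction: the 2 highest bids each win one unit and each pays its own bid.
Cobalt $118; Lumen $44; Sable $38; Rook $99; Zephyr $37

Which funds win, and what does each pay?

Cobalt $118, Rook $99

Bids ranked high→low: 118 (Cobalt), 99 (Rook), 44 (Lumen), 38 (Sable), …
The 2 highest are Cobalt, Rook.
Each winner pays its own bid: Cobalt $118, Rook $99.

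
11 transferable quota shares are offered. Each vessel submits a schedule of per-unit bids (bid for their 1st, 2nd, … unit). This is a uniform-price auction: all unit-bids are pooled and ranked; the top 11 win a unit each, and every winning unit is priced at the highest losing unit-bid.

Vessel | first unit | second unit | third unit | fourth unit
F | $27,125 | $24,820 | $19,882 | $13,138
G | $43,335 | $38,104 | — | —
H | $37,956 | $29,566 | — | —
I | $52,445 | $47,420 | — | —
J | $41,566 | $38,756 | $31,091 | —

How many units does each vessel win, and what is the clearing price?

Merging the schedules and taking the best 11: 52,445 (I-1), 47,420 (I-2), 43,335 (G-1), 41,566 (J-1), 38,756 (J-2), 38,104 (G-2), 37,956 (H-1), 31,091 (J-3), 29,566 (H-2), 27,125 (F-1), 24,820 (F-2)
The (k+1)-th unit-bid is $19,882.
Allocation: F 2, G 2, H 2, I 2, J 3.

F 2, G 2, H 2, I 2, J 3; clearing price $19,882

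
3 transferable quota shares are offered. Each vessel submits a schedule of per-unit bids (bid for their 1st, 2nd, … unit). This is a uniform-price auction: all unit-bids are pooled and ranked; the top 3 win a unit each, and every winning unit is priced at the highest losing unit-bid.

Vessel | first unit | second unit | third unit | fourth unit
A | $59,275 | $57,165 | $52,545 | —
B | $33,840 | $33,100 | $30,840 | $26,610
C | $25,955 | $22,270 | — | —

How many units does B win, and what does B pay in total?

B: 0 units, pays $0

All unit-bids, highest first — top 3: 59,275 (A-1), 57,165 (A-2), 52,545 (A-3)
Highest rejected unit-bid = $33,840.
B wins 0 unit(s) at $33,840 each.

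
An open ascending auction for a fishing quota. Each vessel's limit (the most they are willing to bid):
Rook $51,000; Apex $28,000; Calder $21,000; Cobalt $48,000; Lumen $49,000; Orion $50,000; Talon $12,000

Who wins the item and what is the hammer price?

Rook wins at $50,000

Ascending (English) auction: the price rises until one bidder remains; the winner pays the price at which the last rival dropped out.
Limits in order: 51,000 (Rook) > 50,000 (Orion) > 49,000 (Lumen) > 48,000 (Cobalt) > 28,000 (Apex) > 21,000 (Calder) > …
Orion is the last rival to drop out, at $50,000; Rook remains and wins at that price.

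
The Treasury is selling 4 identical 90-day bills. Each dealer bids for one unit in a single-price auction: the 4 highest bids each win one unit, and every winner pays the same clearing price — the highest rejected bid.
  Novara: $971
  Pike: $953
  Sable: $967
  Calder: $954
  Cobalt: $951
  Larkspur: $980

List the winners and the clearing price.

Larkspur, Novara, Sable, Calder; each pays $953

Ordering the bids: 980 (Larkspur), 971 (Novara), 967 (Sable), 954 (Calder), 953 (Pike), 951 (Cobalt)
The 4 highest are Larkspur, Novara, Sable, Calder.
Highest unsuccessful bid: $953 → clearing price.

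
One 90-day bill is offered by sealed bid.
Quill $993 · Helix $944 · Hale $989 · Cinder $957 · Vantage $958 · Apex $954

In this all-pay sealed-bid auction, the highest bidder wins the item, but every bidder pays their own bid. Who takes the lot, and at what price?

All-pay sealed-bid auction: the highest bidder wins the item, but every bidder pays their own bid.
Bids ranked: 993 (Quill) > 989 (Hale) > 958 (Vantage) > 957 (Cinder) > 954 (Apex) > 944 (Helix)
Quill wins with the top bid; all bids are sunk regardless.

Quill pays $993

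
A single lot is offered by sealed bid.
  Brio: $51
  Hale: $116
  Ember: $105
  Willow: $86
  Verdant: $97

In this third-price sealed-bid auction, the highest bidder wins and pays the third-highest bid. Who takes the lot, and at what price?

Third-price sealed-bid auction: the highest bidder wins and pays the third-highest bid.
Bids ranked: 116 (Hale) > 105 (Ember) > 97 (Verdant) > 86 (Willow) > 51 (Brio)
Hale is highest; pays the third-highest bid, $97.

Hale pays $97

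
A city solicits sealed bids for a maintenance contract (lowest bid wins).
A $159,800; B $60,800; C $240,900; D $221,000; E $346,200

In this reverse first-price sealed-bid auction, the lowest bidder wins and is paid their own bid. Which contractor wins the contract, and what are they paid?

B is paid $60,800

Bids ranked: 60,800 (B) < 159,800 (A) < 221,000 (D) < 240,900 (C) < 346,200 (E)
B has the lowest bid and is paid exactly that: $60,800.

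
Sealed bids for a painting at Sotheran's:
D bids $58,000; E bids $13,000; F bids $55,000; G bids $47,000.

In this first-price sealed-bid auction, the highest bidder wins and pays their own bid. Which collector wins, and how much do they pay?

D pays $58,000

Bids in order: 58,000 (D) > 55,000 (F) > 47,000 (G) > 13,000 (E)
D is highest → pays own bid, $58,000.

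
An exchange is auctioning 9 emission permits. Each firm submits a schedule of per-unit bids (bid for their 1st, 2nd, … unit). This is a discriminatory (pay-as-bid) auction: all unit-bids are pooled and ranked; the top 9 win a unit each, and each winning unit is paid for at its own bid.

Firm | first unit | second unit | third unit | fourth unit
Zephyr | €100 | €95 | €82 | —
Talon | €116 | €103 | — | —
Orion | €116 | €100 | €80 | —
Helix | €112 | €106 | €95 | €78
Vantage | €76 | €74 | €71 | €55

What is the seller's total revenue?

Total revenue: €943

Merging the schedules and taking the best 9: 116 (Talon-1), 116 (Orion-1), 112 (Helix-1), 106 (Helix-2), 103 (Talon-2), 100 (Zephyr-1), 100 (Orion-2), 95 (Zephyr-2), 95 (Helix-3)
Next rejected bid: €82 (not a price — pay-as-bid).
Each winning unit pays its own bid.
Revenue = 116 + 116 + 112 + 106 + 103 + 100 + 100 + 95 + 95 = €943.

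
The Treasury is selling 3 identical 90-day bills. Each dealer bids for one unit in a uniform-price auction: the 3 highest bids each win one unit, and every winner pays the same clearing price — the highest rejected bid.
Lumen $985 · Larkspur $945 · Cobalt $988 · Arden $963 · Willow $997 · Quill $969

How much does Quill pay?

Sorting: 997 (Willow), 988 (Cobalt), 985 (Lumen), 969 (Quill), 963 (Arden), …
The 3 highest are Willow, Cobalt, Lumen.
First losing bid is Quill's $969, which sets the uniform price.
Quill does not win → pays $0.

Quill pays $0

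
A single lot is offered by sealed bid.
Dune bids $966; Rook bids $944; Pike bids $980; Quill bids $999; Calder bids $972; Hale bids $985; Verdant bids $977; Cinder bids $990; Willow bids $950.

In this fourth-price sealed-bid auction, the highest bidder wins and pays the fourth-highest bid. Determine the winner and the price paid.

Bids ranked: 999 (Quill) > 990 (Cinder) > 985 (Hale) > 980 (Pike) > 977 (Verdant) > 972 (Calder) > …
Quill is highest; pays the fourth-highest bid, $980.

Quill pays $980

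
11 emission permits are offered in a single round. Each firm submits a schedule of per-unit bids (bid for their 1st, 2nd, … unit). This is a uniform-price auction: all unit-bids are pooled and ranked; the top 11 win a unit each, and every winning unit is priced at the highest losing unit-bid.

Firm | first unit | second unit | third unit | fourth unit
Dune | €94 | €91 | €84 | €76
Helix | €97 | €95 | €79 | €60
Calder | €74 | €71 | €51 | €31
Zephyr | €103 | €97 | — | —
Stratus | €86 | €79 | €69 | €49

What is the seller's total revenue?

Pooled unit-bids ranked (top 11): 103 (Zephyr-1), 97 (Helix-1), 97 (Zephyr-2), 95 (Helix-2), 94 (Dune-1), 91 (Dune-2), 86 (Stratus-1), 84 (Dune-3), 79 (Helix-3), 79 (Stratus-2), 76 (Dune-4)
The (k+1)-th unit-bid is €74.
Allocation: Dune 4, Helix 3, Stratus 2, Zephyr 2. Every unit priced at €74.
Revenue = 11 × 74 = €814.

Total revenue: €814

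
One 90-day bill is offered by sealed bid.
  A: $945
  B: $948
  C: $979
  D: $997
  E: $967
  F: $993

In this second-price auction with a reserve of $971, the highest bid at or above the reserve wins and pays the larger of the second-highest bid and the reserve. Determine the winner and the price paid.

D pays $993

Sorting bids: 997 (D) > 993 (F) > 979 (C) > 967 (E) > 948 (B) > 945 (A)
Highest eligible bid: D at $997.
Second-highest bid $993 exceeds the reserve $971 → payment $993.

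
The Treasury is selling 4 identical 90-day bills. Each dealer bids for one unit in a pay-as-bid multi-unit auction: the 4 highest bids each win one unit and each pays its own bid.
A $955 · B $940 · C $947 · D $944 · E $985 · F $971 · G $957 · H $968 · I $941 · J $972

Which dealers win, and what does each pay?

Ordering the bids: 985 (E), 972 (J), 971 (F), 968 (H), 957 (G), 955 (A), …
Top 4: E, J, F, H.
Each winner pays its own bid: E $985, J $972, F $971, H $968.

E $985, J $972, F $971, H $968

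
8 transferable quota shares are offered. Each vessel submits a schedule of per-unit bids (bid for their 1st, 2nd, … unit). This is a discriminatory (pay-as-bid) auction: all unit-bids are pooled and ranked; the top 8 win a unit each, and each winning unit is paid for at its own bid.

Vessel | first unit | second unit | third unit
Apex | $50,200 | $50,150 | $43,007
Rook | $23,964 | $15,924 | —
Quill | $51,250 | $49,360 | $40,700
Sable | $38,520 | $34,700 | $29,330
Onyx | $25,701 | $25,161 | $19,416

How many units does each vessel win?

All unit-bids, highest first — top 8: 51,250 (Quill-1), 50,200 (Apex-1), 50,150 (Apex-2), 49,360 (Quill-2), 43,007 (Apex-3), 40,700 (Quill-3), 38,520 (Sable-1), 34,700 (Sable-2)
Next rejected bid: $29,330 (not a price — pay-as-bid).
Allocation: Apex 3, Quill 3, Sable 2.

Apex 3, Quill 3, Sable 2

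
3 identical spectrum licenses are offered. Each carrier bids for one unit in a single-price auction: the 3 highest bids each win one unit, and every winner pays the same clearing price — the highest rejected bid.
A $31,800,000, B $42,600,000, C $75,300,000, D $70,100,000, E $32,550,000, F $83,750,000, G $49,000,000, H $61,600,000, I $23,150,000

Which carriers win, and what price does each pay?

Sorting: 83,750,000 (F), 75,300,000 (C), 70,100,000 (D), 61,600,000 (H), 49,000,000 (G), …
Winners (3 units): F, C, D.
Clearing price = highest rejected bid = $61,600,000.

F, C, D; each pays $61,600,000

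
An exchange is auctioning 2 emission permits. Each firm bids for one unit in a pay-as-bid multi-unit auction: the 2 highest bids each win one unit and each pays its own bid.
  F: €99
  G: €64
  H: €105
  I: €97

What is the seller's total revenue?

Sorting: 105 (H), 99 (F), 97 (I), 64 (G)
The 2 highest are H, F.
Total revenue = 105 + 99 = €204.

Total revenue: €204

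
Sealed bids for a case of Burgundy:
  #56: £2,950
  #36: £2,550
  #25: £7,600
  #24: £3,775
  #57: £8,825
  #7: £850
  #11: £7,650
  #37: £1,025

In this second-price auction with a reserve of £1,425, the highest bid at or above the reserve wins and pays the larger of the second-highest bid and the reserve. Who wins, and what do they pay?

Bids in order: 8,825 (#57) > 7,650 (#11) > 7,600 (#25) > 3,775 (#24) > 2,950 (#56) > 2,550 (#36) > …
#57 has the top bid at or above the reserve (£8,825).
max(second-highest £7,650, reserve £1,425) = £7,650; the reserve does not bind.

#57 pays £7,650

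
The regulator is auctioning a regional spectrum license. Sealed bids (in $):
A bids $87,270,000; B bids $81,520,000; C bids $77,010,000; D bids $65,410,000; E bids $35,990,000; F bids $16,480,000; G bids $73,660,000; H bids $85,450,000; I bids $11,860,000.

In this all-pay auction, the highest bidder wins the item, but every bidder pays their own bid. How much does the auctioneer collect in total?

All-pay auction: the highest bidder wins the item, but every bidder pays their own bid.
Bids ranked: 87,270,000 (A) > 85,450,000 (H) > 81,520,000 (B) > 77,010,000 (C) > 73,660,000 (G) > 65,410,000 (D) > …
Every bidder forfeits their bid regardless of winning.
Revenue = 87,270,000 + 81,520,000 + 77,010,000 + 65,410,000 + 35,990,000 + 16,480,000 + 73,660,000 + 85,450,000 + 11,860,000 = $534,650,000.

Total revenue: $534,650,000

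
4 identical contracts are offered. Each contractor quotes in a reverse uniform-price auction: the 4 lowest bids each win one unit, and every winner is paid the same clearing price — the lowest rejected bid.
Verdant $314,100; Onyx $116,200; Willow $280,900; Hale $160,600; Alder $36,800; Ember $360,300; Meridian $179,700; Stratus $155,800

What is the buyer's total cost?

Sorting: 36,800 (Alder), 116,200 (Onyx), 155,800 (Stratus), 160,600 (Hale), 179,700 (Meridian), 280,900 (Willow), …
Winners (4 units): Alder, Onyx, Stratus, Hale.
Lowest unsuccessful bid: $179,700 → clearing price.
Total cost = 4 × $179,700 = $718,800.

Total cost: $718,800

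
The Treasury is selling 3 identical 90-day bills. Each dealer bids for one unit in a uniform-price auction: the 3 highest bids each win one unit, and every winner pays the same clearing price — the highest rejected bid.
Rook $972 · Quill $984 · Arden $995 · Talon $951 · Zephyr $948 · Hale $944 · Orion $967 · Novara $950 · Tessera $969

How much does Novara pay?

Novara pays $0

Ordering the bids: 995 (Arden), 984 (Quill), 972 (Rook), 969 (Tessera), 967 (Orion), …
Top 3: Arden, Quill, Rook.
Clearing price = highest rejected bid = $969.
Novara does not win → pays $0.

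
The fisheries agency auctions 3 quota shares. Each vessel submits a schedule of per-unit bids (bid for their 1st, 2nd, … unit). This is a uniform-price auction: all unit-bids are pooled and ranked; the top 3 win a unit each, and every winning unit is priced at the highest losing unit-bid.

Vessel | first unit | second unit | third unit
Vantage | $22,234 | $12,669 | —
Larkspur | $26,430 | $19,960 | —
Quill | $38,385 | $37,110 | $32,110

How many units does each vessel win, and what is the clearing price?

Quill 3; clearing price $26,430

Pooled unit-bids ranked (top 3): 38,385 (Quill-1), 37,110 (Quill-2), 32,110 (Quill-3)
The (k+1)-th unit-bid is $26,430.
Allocation: Quill 3.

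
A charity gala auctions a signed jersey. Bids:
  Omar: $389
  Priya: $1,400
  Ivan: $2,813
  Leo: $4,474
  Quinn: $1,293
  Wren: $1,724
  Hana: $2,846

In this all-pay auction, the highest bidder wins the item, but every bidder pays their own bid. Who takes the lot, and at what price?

Leo pays $4,474

Bids ranked: 4,474 (Leo) > 2,846 (Hana) > 2,813 (Ivan) > 1,724 (Wren) > 1,400 (Priya) > 1,293 (Quinn) > …
Leo wins with the top bid; all bids are sunk regardless.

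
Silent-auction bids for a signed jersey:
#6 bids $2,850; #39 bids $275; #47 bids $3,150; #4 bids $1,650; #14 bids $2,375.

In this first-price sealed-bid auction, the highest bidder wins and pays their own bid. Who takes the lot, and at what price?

First-price sealed-bid auction: the highest bidder wins and pays their own bid.
Bids in order: 3,150 (#47) > 2,850 (#6) > 2,375 (#14) > 1,650 (#4) > 275 (#39)
#47 is highest → pays own bid, $3,150.

#47 pays $3,150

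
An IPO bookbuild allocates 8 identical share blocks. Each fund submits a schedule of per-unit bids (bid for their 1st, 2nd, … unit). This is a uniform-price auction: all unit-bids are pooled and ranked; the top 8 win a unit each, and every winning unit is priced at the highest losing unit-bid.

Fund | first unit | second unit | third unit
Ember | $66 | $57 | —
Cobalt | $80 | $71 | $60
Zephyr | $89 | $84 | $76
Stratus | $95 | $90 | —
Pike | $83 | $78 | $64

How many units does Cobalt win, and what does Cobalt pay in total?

Cobalt: 1 unit, pays $71

All unit-bids, highest first — top 8: 95 (Stratus-1), 90 (Stratus-2), 89 (Zephyr-1), 84 (Zephyr-2), 83 (Pike-1), 80 (Cobalt-1), 78 (Pike-2), 76 (Zephyr-3)
The (k+1)-th unit-bid is $71.
Cobalt wins 1 unit(s) at $71 each.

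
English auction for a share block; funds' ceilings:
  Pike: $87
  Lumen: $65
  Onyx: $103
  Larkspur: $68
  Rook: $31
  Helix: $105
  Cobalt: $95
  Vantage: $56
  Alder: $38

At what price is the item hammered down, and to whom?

Helix wins at $103

Rule: the price rises until one bidder remains; the winner pays the price at which the last rival dropped out.
Limits ranked: 105 (Helix) > 103 (Onyx) > 95 (Cobalt) > 87 (Pike) > 68 (Larkspur) > 65 (Lumen) > …
Onyx is the last rival to drop out, at $103; Helix remains and wins at that price.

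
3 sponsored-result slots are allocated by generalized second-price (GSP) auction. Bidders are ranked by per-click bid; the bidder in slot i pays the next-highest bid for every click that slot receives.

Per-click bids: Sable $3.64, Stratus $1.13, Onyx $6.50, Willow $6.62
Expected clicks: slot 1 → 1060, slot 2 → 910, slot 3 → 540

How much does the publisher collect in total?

Sorting advertisers: $6.62 (Willow) > $6.50 (Onyx) > $3.64 (Sable) > $1.13 (Stratus)
Slot 1: Willow pays $6.50 × 1060 = $6890.00
Slot 2: Onyx pays $3.64 × 910 = $3312.40
Slot 3: Sable pays $1.13 × 540 = $610.20
Total = $10812.60

Total revenue: $10812.60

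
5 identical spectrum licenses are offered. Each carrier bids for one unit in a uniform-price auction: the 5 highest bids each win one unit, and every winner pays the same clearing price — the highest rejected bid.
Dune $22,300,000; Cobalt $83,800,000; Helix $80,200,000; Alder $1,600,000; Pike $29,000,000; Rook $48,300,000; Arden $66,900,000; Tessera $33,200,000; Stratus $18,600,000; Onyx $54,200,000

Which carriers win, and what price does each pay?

Cobalt, Helix, Arden, Onyx, Rook; each pays $33,200,000

Sorting: 83,800,000 (Cobalt), 80,200,000 (Helix), 66,900,000 (Arden), 54,200,000 (Onyx), 48,300,000 (Rook), 33,200,000 (Tessera), 29,000,000 (Pike), …
Top 5: Cobalt, Helix, Arden, Onyx, Rook.
Clearing price = highest rejected bid = $33,200,000.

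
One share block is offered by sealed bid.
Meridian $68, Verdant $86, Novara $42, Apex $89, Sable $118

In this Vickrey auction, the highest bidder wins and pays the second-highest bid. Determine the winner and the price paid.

Sorting bids: 118 (Sable) > 89 (Apex) > 86 (Verdant) > 68 (Meridian) > 42 (Novara)
Sable is highest; pays the second-highest bid, $89.

Sable pays $89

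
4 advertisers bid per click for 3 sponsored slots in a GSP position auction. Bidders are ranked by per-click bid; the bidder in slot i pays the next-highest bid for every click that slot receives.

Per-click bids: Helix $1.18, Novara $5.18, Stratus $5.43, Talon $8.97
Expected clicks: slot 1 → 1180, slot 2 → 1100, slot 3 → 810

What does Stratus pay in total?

Stratus pays $5698.00

Per-click bids in order: $8.97 (Talon) > $5.43 (Stratus) > $5.18 (Novara) > $1.18 (Helix)
Stratus holds slot 2 → pays next bid $5.18 × 1100 clicks = $5698.00.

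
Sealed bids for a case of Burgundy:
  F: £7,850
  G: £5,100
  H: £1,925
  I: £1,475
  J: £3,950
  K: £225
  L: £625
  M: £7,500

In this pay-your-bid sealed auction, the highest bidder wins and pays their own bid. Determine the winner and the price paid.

Rule: the highest bidder wins and pays their own bid.
Bids in order: 7,850 (F) > 7,500 (M) > 5,100 (G) > 3,950 (J) > 1,925 (H) > 1,475 (I) > …
F is highest → pays own bid, £7,850.

F pays £7,850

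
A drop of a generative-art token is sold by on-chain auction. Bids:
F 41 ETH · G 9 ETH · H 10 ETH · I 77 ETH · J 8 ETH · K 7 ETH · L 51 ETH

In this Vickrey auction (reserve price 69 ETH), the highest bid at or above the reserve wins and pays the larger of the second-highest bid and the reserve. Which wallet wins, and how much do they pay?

I pays 69 ETH

Rule: the highest bid at or above the reserve wins and pays the larger of the second-highest bid and the reserve.
Bids in order: 77 (I) > 51 (L) > 41 (F) > 10 (H) > 9 (G) > 8 (J) > …
I has the top bid at or above the reserve (77 ETH).
max(second-highest 51 ETH, reserve 69 ETH) = 69 ETH.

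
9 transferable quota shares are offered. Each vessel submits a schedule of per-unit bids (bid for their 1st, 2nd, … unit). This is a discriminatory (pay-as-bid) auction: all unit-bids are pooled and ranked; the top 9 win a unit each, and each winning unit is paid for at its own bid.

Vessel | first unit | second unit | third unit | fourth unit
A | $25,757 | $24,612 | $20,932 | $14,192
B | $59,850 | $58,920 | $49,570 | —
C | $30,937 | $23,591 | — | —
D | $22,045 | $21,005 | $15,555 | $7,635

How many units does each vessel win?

A 2, B 3, C 2, D 2

Pooled unit-bids ranked (top 9): 59,850 (B-1), 58,920 (B-2), 49,570 (B-3), 30,937 (C-1), 25,757 (A-1), 24,612 (A-2), 23,591 (C-2), 22,045 (D-1), 21,005 (D-2)
Next rejected bid: $20,932 (not a price — pay-as-bid).
Allocation: A 2, B 3, C 2, D 2.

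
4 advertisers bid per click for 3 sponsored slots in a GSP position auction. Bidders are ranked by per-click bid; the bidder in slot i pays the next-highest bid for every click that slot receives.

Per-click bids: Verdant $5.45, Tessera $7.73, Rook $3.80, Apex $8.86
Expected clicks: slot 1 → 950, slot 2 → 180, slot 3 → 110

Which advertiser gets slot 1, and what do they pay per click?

Per-click bids in order: $8.86 (Apex) > $7.73 (Tessera) > $5.45 (Verdant) > $3.80 (Rook)
Slot 1 goes to the first-ranked bidder, Apex, who pays the next bid down: $7.73/click.

Apex; $7.73 per click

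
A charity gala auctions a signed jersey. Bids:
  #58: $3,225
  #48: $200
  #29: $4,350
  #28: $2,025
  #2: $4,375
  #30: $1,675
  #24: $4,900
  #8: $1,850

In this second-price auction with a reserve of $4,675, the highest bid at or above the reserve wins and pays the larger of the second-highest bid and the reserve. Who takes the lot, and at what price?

Rule: the highest bid at or above the reserve wins and pays the larger of the second-highest bid and the reserve.
Bids in order: 4,900 (#24) > 4,375 (#2) > 4,350 (#29) > 3,225 (#58) > 2,025 (#28) > 1,850 (#8) > …
Highest eligible bid: #24 at $4,900.
Second-highest bid $4,375 is below the reserve $4,675, so the reserve binds → payment $4,675.

#24 pays $4,675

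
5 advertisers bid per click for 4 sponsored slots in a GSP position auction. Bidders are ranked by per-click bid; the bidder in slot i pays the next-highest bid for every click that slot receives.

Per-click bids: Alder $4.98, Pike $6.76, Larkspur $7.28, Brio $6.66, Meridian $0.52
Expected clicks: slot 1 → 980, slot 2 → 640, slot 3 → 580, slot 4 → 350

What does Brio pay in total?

Ranked by bid: $7.28 (Larkspur) > $6.76 (Pike) > $6.66 (Brio) > $4.98 (Alder) > $0.52 (Meridian)
Brio holds slot 3 → pays next bid $4.98 × 580 clicks = $2888.40.

Brio pays $2888.40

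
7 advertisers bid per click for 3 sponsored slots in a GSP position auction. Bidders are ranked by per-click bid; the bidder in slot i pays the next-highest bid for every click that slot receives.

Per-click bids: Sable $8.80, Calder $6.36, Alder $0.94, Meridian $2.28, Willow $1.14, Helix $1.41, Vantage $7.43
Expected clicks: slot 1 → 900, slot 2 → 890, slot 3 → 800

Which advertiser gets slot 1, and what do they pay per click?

Sable; $7.43 per click

Ranked by bid: $8.80 (Sable) > $7.43 (Vantage) > $6.36 (Calder) > $2.28 (Meridian) > …
Slot 1 goes to the first-ranked bidder, Sable, who pays the next bid down: $7.43/click.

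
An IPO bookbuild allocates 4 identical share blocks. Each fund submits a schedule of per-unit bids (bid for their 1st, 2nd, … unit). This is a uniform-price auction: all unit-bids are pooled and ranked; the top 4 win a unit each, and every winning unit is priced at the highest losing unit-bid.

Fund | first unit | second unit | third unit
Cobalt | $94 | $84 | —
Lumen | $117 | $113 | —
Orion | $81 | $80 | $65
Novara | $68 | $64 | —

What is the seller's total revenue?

All unit-bids, highest first — top 4: 117 (Lumen-1), 113 (Lumen-2), 94 (Cobalt-1), 84 (Cobalt-2)
Highest rejected unit-bid = $81.
Allocation: Cobalt 2, Lumen 2. Every unit priced at $81.
Revenue = 4 × 81 = $324.

Total revenue: $324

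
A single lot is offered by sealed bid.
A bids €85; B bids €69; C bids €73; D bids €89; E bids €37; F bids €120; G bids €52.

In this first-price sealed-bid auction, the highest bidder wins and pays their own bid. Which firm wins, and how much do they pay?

First-price sealed-bid auction: the highest bidder wins and pays their own bid.
Bids in order: 120 (F) > 89 (D) > 85 (A) > 73 (C) > 69 (B) > 52 (G) > …
First-price: F pays what they bid, €120.

F pays €120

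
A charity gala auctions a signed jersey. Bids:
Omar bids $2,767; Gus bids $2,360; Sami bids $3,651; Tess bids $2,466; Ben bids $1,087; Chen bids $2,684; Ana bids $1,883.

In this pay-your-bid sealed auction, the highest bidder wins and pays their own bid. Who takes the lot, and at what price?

Pay-your-bid sealed auction: the highest bidder wins and pays their own bid.
Bids ranked: 3,651 (Sami) > 2,767 (Omar) > 2,684 (Chen) > 2,466 (Tess) > 2,360 (Gus) > 1,883 (Ana) > …
Sami has the highest bid and pays exactly that: $3,651.

Sami pays $3,651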